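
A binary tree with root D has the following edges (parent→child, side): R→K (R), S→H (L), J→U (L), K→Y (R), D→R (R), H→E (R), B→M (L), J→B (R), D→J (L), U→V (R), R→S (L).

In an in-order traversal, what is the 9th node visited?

In-order visits the left subtree, then the node, then the right subtree.
At D: go left to J.
  At J: go left to U.
    At U: no left child.
    Visit U.
    At U: go right to V.
      V is a leaf — visit V.
  Visit J.
  At J: go right to B.
    At B: go left to M.
      M is a leaf — visit M.
    Visit B.
    At B: no right child.
Visit D.
At D: go right to R.
  At R: go left to S.
    At S: go left to H.
      At H: no left child.
      Visit H.
      At H: go right to E.
        E is a leaf — visit E.
    Visit S.
    At S: no right child.
  Visit R.
  At R: go right to K.
    At K: no left child.
    Visit K.
    At K: go right to Y.
      Y is a leaf — visit Y.
Full in-order sequence: U, V, J, M, B, D, H, E, S, R, K, Y.

S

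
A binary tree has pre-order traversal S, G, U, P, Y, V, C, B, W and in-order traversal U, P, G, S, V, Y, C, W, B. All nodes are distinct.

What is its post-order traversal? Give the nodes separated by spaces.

The first element of pre-order is the root; it splits in-order into left and right subtrees.
Root S: left subtree has 3 nodes {U, P, G}, right has 5 {V, Y, C, W, B}.
  Root G: left subtree has 2 nodes {U, P}, right has 0 { }.
    Root U: left subtree has 0 nodes { }, right has 1 {P}.
  Root Y: left subtree has 1 node {V}, right has 3 {C, W, B}.
    Root C: left subtree has 0 nodes { }, right has 2 {W, B}.
      Root B: left subtree has 1 node {W}, right has 0 { }.

P U G V W B C Y S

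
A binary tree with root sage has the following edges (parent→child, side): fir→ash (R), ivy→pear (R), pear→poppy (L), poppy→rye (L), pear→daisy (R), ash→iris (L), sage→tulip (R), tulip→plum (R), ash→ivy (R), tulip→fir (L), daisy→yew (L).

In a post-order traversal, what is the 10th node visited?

Post-order visits the left subtree, then the right subtree, then the node.
At sage: no left child.
At sage: go right to tulip.
  At tulip: go left to fir.
    At fir: no left child.
    At fir: go right to ash.
      At ash: go left to iris.
        iris is a leaf — visit iris.
      At ash: go right to ivy.
        At ivy: no left child.
        At ivy: go right to pear.
          At pear: go left to poppy.
            At poppy: go left to rye.
              rye is a leaf — visit rye.
            At poppy: no right child.
            Visit poppy.
          At pear: go right to daisy.
            At daisy: go left to yew.
              yew is a leaf — visit yew.
            At daisy: no right child.
            Visit daisy.
          Visit pear.
        Visit ivy.
      Visit ash.
    Visit fir.
  At tulip: go right to plum.
    plum is a leaf — visit plum.
  Visit tulip.
Visit sage.
Full post-order sequence: iris, rye, poppy, yew, daisy, pear, ivy, ash, fir, plum, tulip, sage.

plum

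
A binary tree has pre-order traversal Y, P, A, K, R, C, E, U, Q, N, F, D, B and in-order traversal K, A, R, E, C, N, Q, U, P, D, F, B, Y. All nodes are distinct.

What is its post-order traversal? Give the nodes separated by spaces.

K E N Q U C R A D B F P Y

The first element of pre-order is the root; it splits in-order into left and right subtrees.
Root Y: left subtree has 12 nodes {K, A, R, E, C, N, Q, U, P, D, F, B}, right has 0 { }.
  Root P: left subtree has 8 nodes {K, A, R, E, C, N, Q, U}, right has 3 {D, F, B}.
    Root A: left subtree has 1 node {K}, right has 6 {R, E, C, N, Q, U}.
      Root R: left subtree has 0 nodes { }, right has 5 {E, C, N, Q, U}.
        Root C: left subtree has 1 node {E}, right has 3 {N, Q, U}.
          Root U: left subtree has 2 nodes {N, Q}, right has 0 { }.
            Root Q: left subtree has 1 node {N}, right has 0 { }.
    Root F: left subtree has 1 node {D}, right has 1 {B}.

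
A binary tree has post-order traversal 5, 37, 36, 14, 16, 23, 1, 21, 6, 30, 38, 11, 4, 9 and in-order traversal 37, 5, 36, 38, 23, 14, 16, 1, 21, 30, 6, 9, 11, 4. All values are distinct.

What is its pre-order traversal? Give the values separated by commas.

The last element of post-order is the root; it splits in-order into left and right subtrees.
Root 9: left subtree has 11 nodes {37, 5, 36, 38, 23, 14, 16, 1, 21, 30, 6}, right has 2 {11, 4}.
  Root 38: left subtree has 3 nodes {37, 5, 36}, right has 7 {23, 14, 16, 1, 21, 30, 6}.
    Root 36: left subtree has 2 nodes {37, 5}, right has 0 { }.
      Root 37: left subtree has 0 nodes { }, right has 1 {5}.
    Root 30: left subtree has 5 nodes {23, 14, 16, 1, 21}, right has 1 {6}.
      Root 21: left subtree has 4 nodes {23, 14, 16, 1}, right has 0 { }.
        Root 1: left subtree has 3 nodes {23, 14, 16}, right has 0 { }.
          Root 23: left subtree has 0 nodes { }, right has 2 {14, 16}.
            Root 16: left subtree has 1 node {14}, right has 0 { }.
  Root 4: left subtree has 1 node {11}, right has 0 { }.

9, 38, 36, 37, 5, 30, 21, 1, 23, 16, 14, 6, 4, 11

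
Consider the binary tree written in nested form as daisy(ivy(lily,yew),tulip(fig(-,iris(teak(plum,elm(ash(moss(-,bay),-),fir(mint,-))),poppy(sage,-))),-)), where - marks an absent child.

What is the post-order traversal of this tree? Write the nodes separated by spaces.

lily yew ivy plum bay moss ash mint fir elm teak sage poppy iris fig tulip daisy

Post-order visits the left subtree, then the right subtree, then the node.
At daisy: go left to ivy.
  At ivy: go left to lily.
    lily is a leaf — visit lily.
  At ivy: go right to yew.
    yew is a leaf — visit yew.
  Visit ivy.
At daisy: go right to tulip.
  At tulip: go left to fig.
    At fig: no left child.
    At fig: go right to iris.
      At iris: go left to teak.
        At teak: go left to plum.
          plum is a leaf — visit plum.
        At teak: go right to elm.
          At elm: go left to ash.
            At ash: go left to moss.
              At moss: no left child.
              At moss: go right to bay.
                bay is a leaf — visit bay.
              Visit moss.
            At ash: no right child.
            Visit ash.
          At elm: go right to fir.
            At fir: go left to mint.
              mint is a leaf — visit mint.
            At fir: no right child.
            Visit fir.
          Visit elm.
        Visit teak.
      At iris: go right to poppy.
        At poppy: go left to sage.
          sage is a leaf — visit sage.
        At poppy: no right child.
        Visit poppy.
      Visit iris.
    Visit fig.
  At tulip: no right child.
  Visit tulip.
Visit daisy.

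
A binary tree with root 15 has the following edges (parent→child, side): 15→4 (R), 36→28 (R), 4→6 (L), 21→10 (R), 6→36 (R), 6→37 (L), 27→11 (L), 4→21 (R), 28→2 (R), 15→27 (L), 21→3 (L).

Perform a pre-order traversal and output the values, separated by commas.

Pre-order visits the node, then its left subtree, then its right subtree.
Visit 15.
At 15: go left to 27.
  Visit 27.
  At 27: go left to 11.
    11 is a leaf — visit 11.
  At 27: no right child.
At 15: go right to 4.
  Visit 4.
  At 4: go left to 6.
    Visit 6.
    At 6: go left to 37.
      37 is a leaf — visit 37.
    At 6: go right to 36.
      Visit 36.
      At 36: no left child.
      At 36: go right to 28.
        Visit 28.
        At 28: no left child.
        At 28: go right to 2.
          2 is a leaf — visit 2.
  At 4: go right to 21.
    Visit 21.
    At 21: go left to 3.
      3 is a leaf — visit 3.
    At 21: go right to 10.
      10 is a leaf — visit 10.

15, 27, 11, 4, 6, 37, 36, 28, 2, 21, 3, 10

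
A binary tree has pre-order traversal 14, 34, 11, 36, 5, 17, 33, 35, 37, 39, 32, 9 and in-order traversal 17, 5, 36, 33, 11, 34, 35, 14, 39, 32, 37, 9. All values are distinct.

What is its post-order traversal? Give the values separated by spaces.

The first element of pre-order is the root; it splits in-order into left and right subtrees.
Root 14: left subtree has 7 nodes {17, 5, 36, 33, 11, 34, 35}, right has 4 {39, 32, 37, 9}.
  Root 34: left subtree has 5 nodes {17, 5, 36, 33, 11}, right has 1 {35}.
    Root 11: left subtree has 4 nodes {17, 5, 36, 33}, right has 0 { }.
      Root 36: left subtree has 2 nodes {17, 5}, right has 1 {33}.
        Root 5: left subtree has 1 node {17}, right has 0 { }.
  Root 37: left subtree has 2 nodes {39, 32}, right has 1 {9}.
    Root 39: left subtree has 0 nodes { }, right has 1 {32}.

17 5 33 36 11 35 34 32 39 9 37 14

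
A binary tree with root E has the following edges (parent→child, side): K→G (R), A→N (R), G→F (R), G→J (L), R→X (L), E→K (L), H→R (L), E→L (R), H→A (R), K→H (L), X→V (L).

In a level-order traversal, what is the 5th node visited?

Level-order visits nodes level by level from the root, left to right within each level.
Level 0: E
Level 1: K, L
Level 2: H, G
Level 3: R, A, J, F
Level 4: X, N
Level 5: V
Full level-order sequence: E, K, L, H, G, R, A, J, F, X, N, V.

G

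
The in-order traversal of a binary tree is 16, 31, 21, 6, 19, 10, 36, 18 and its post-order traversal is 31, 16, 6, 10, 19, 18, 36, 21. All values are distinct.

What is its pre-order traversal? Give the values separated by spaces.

The last element of post-order is the root; it splits in-order into left and right subtrees.
Root 21: left subtree has 2 nodes {16, 31}, right has 5 {6, 19, 10, 36, 18}.
  Root 16: left subtree has 0 nodes { }, right has 1 {31}.
  Root 36: left subtree has 3 nodes {6, 19, 10}, right has 1 {18}.
    Root 19: left subtree has 1 node {6}, right has 1 {10}.

21 16 31 36 19 6 10 18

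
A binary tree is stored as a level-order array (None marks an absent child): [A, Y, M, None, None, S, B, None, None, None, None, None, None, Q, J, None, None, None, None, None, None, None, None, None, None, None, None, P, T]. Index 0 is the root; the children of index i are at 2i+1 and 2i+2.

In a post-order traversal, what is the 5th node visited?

Q

Post-order visits the left subtree, then the right subtree, then the node.
At A: go left to Y.
  Y is a leaf — visit Y.
At A: go right to M.
  At M: go left to S.
    S is a leaf — visit S.
  At M: go right to B.
    At B: go left to Q.
      At Q: go left to P.
        P is a leaf — visit P.
      At Q: go right to T.
        T is a leaf — visit T.
      Visit Q.
    At B: go right to J.
      J is a leaf — visit J.
    Visit B.
  Visit M.
Visit A.
Full post-order sequence: Y, S, P, T, Q, J, B, M, A.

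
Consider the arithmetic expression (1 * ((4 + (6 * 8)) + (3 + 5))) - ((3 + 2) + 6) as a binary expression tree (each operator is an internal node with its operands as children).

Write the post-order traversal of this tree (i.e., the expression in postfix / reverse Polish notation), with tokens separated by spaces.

1 4 6 8 * + 3 5 + + * 3 2 + 6 + -

Post-order on an expression tree gives postfix notation: for each operator, emit left operand, right operand, then the operator.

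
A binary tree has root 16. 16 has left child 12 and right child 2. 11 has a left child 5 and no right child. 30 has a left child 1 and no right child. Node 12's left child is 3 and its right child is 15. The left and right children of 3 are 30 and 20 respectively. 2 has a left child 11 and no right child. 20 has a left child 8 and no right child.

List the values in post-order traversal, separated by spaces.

1 30 8 20 3 15 12 5 11 2 16

Post-order visits the left subtree, then the right subtree, then the node.
At 16: go left to 12.
  At 12: go left to 3.
    At 3: go left to 30.
      At 30: go left to 1.
        1 is a leaf — visit 1.
      At 30: no right child.
      Visit 30.
    At 3: go right to 20.
      At 20: go left to 8.
        8 is a leaf — visit 8.
      At 20: no right child.
      Visit 20.
    Visit 3.
  At 12: go right to 15.
    15 is a leaf — visit 15.
  Visit 12.
At 16: go right to 2.
  At 2: go left to 11.
    At 11: go left to 5.
      5 is a leaf — visit 5.
    At 11: no right child.
    Visit 11.
  At 2: no right child.
  Visit 2.
Visit 16.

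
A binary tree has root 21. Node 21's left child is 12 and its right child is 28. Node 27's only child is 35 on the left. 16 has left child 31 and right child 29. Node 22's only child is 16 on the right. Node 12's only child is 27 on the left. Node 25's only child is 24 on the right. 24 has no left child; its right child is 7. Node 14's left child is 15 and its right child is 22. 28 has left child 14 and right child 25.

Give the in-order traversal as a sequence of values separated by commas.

In-order visits the left subtree, then the node, then the right subtree.
At 21: go left to 12.
  At 12: go left to 27.
    At 27: go left to 35.
      35 is a leaf — visit 35.
    Visit 27.
    At 27: no right child.
  Visit 12.
  At 12: no right child.
Visit 21.
At 21: go right to 28.
  At 28: go left to 14.
    At 14: go left to 15.
      15 is a leaf — visit 15.
    Visit 14.
    At 14: go right to 22.
      At 22: no left child.
      Visit 22.
      At 22: go right to 16.
        At 16: go left to 31.
          31 is a leaf — visit 31.
        Visit 16.
        At 16: go right to 29.
          29 is a leaf — visit 29.
  Visit 28.
  At 28: go right to 25.
    At 25: no left child.
    Visit 25.
    At 25: go right to 24.
      At 24: no left child.
      Visit 24.
      At 24: go right to 7.
        7 is a leaf — visit 7.

35, 27, 12, 21, 15, 14, 22, 31, 16, 29, 28, 25, 24, 7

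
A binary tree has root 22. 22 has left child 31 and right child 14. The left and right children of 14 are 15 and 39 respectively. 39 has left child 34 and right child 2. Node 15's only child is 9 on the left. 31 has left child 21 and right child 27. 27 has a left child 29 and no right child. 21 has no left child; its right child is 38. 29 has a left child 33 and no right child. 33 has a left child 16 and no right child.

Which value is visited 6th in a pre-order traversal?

29

Pre-order visits the node, then its left subtree, then its right subtree.
Visit 22.
At 22: go left to 31.
  Visit 31.
  At 31: go left to 21.
    Visit 21.
    At 21: no left child.
    At 21: go right to 38.
      38 is a leaf — visit 38.
  At 31: go right to 27.
    Visit 27.
    At 27: go left to 29.
      Visit 29.
      At 29: go left to 33.
        Visit 33.
        At 33: go left to 16.
          16 is a leaf — visit 16.
        At 33: no right child.
      At 29: no right child.
    At 27: no right child.
At 22: go right to 14.
  Visit 14.
  At 14: go left to 15.
    Visit 15.
    At 15: go left to 9.
      9 is a leaf — visit 9.
    At 15: no right child.
  At 14: go right to 39.
    Visit 39.
    At 39: go left to 34.
      34 is a leaf — visit 34.
    At 39: go right to 2.
      2 is a leaf — visit 2.
Full pre-order sequence: 22, 31, 21, 38, 27, 29, 33, 16, 14, 15, 9, 39, 34, 2.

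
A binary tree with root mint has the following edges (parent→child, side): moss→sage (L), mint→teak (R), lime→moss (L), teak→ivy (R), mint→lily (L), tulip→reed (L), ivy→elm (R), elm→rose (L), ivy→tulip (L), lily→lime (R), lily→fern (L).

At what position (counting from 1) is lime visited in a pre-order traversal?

Pre-order visits the node, then its left subtree, then its right subtree.
Visit mint.
At mint: go left to lily.
  Visit lily.
  At lily: go left to fern.
    fern is a leaf — visit fern.
  At lily: go right to lime.
    Visit lime.
    At lime: go left to moss.
      Visit moss.
      At moss: go left to sage.
        sage is a leaf — visit sage.
      At moss: no right child.
    At lime: no right child.
At mint: go right to teak.
  Visit teak.
  At teak: no left child.
  At teak: go right to ivy.
    Visit ivy.
    At ivy: go left to tulip.
      Visit tulip.
      At tulip: go left to reed.
        reed is a leaf — visit reed.
      At tulip: no right child.
    At ivy: go right to elm.
      Visit elm.
      At elm: go left to rose.
        rose is a leaf — visit rose.
      At elm: no right child.
Full pre-order sequence: mint, lily, fern, lime, moss, sage, teak, ivy, tulip, reed, elm, rose.

4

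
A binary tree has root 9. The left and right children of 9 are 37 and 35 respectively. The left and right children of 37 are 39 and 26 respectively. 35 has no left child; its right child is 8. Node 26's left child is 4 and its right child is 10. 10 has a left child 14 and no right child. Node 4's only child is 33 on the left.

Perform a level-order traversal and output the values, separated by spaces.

Level-order visits nodes level by level from the root, left to right within each level.
Level 0: 9
Level 1: 37, 35
Level 2: 39, 26, 8
Level 3: 4, 10
Level 4: 33, 14

9 37 35 39 26 8 4 10 33 14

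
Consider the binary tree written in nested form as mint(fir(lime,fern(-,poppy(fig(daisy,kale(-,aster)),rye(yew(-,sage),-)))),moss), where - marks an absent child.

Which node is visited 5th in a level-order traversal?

fern

Level-order visits nodes level by level from the root, left to right within each level.
Level 0: mint
Level 1: fir, moss
Level 2: lime, fern
Level 3: poppy
Level 4: fig, rye
Level 5: daisy, kale, yew
Level 6: aster, sage
Full level-order sequence: mint, fir, moss, lime, fern, poppy, fig, rye, daisy, kale, yew, aster, sage.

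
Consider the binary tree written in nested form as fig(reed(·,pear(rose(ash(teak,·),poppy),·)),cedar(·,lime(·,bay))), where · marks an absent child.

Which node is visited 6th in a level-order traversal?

Level-order visits nodes level by level from the root, left to right within each level.
Level 0: fig
Level 1: reed, cedar
Level 2: pear, lime
Level 3: rose, bay
Level 4: ash, poppy
Level 5: teak
Full level-order sequence: fig, reed, cedar, pear, lime, rose, bay, ash, poppy, teak.

rose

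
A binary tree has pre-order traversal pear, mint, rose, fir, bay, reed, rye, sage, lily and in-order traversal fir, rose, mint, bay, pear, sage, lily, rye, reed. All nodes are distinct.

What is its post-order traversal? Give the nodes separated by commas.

The first element of pre-order is the root; it splits in-order into left and right subtrees.
Root pear: left subtree has 4 nodes {fir, rose, mint, bay}, right has 4 {sage, lily, rye, reed}.
  Root mint: left subtree has 2 nodes {fir, rose}, right has 1 {bay}.
    Root rose: left subtree has 1 node {fir}, right has 0 { }.
  Root reed: left subtree has 3 nodes {sage, lily, rye}, right has 0 { }.
    Root rye: left subtree has 2 nodes {sage, lily}, right has 0 { }.
      Root sage: left subtree has 0 nodes { }, right has 1 {lily}.

fir, rose, bay, mint, lily, sage, rye, reed, pear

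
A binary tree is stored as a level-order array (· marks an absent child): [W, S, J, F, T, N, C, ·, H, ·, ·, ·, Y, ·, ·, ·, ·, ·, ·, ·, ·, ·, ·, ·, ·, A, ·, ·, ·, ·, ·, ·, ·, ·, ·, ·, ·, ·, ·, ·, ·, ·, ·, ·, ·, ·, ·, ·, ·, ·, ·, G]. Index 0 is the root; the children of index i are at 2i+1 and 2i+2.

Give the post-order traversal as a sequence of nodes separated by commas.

H, F, T, S, G, A, Y, N, C, J, W

Post-order visits the left subtree, then the right subtree, then the node.
At W: go left to S.
  At S: go left to F.
    At F: no left child.
    At F: go right to H.
      H is a leaf — visit H.
    Visit F.
  At S: go right to T.
    T is a leaf — visit T.
  Visit S.
At W: go right to J.
  At J: go left to N.
    At N: no left child.
    At N: go right to Y.
      At Y: go left to A.
        At A: go left to G.
          G is a leaf — visit G.
        At A: no right child.
        Visit A.
      At Y: no right child.
      Visit Y.
    Visit N.
  At J: go right to C.
    C is a leaf — visit C.
  Visit J.
Visit W.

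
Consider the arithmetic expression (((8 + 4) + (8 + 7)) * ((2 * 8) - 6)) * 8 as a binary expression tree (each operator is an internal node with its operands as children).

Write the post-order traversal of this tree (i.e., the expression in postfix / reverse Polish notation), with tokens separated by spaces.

Post-order on an expression tree gives postfix notation: for each operator, emit left operand, right operand, then the operator.

8 4 + 8 7 + + 2 8 * 6 - * 8 *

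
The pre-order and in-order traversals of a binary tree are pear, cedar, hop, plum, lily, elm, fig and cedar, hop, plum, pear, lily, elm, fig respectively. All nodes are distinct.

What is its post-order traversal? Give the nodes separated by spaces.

plum hop cedar fig elm lily pear

The first element of pre-order is the root; it splits in-order into left and right subtrees.
Root pear: left subtree has 3 nodes {cedar, hop, plum}, right has 3 {lily, elm, fig}.
  Root cedar: left subtree has 0 nodes { }, right has 2 {hop, plum}.
    Root hop: left subtree has 0 nodes { }, right has 1 {plum}.
  Root lily: left subtree has 0 nodes { }, right has 2 {elm, fig}.
    Root elm: left subtree has 0 nodes { }, right has 1 {fig}.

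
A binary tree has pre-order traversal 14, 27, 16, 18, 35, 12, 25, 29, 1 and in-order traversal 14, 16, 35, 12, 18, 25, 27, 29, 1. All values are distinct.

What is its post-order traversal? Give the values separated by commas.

12, 35, 25, 18, 16, 1, 29, 27, 14

The first element of pre-order is the root; it splits in-order into left and right subtrees.
Root 14: left subtree has 0 nodes { }, right has 8 {16, 35, 12, 18, 25, 27, 29, 1}.
  Root 27: left subtree has 5 nodes {16, 35, 12, 18, 25}, right has 2 {29, 1}.
    Root 16: left subtree has 0 nodes { }, right has 4 {35, 12, 18, 25}.
      Root 18: left subtree has 2 nodes {35, 12}, right has 1 {25}.
        Root 35: left subtree has 0 nodes { }, right has 1 {12}.
    Root 29: left subtree has 0 nodes { }, right has 1 {1}.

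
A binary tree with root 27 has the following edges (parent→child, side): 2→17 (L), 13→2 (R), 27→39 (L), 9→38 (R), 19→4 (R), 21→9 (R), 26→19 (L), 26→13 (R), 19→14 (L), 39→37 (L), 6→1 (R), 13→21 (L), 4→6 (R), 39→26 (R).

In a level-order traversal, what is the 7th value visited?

Level-order visits nodes level by level from the root, left to right within each level.
Level 0: 27
Level 1: 39
Level 2: 37, 26
Level 3: 19, 13
Level 4: 14, 4, 21, 2
Level 5: 6, 9, 17
Level 6: 1, 38
Full level-order sequence: 27, 39, 37, 26, 19, 13, 14, 4, 21, 2, 6, 9, 17, 1, 38.

14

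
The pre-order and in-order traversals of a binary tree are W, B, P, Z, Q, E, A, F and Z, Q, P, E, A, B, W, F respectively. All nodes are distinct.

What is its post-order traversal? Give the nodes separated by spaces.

Q Z A E P B F W

The first element of pre-order is the root; it splits in-order into left and right subtrees.
Root W: left subtree has 6 nodes {Z, Q, P, E, A, B}, right has 1 {F}.
  Root B: left subtree has 5 nodes {Z, Q, P, E, A}, right has 0 { }.
    Root P: left subtree has 2 nodes {Z, Q}, right has 2 {E, A}.
      Root Z: left subtree has 0 nodes { }, right has 1 {Q}.
      Root E: left subtree has 0 nodes { }, right has 1 {A}.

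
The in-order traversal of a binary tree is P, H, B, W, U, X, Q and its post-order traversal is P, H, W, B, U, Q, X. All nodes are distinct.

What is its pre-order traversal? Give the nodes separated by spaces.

X U B H P W Q

The last element of post-order is the root; it splits in-order into left and right subtrees.
Root X: left subtree has 5 nodes {P, H, B, W, U}, right has 1 {Q}.
  Root U: left subtree has 4 nodes {P, H, B, W}, right has 0 { }.
    Root B: left subtree has 2 nodes {P, H}, right has 1 {W}.
      Root H: left subtree has 1 node {P}, right has 0 { }.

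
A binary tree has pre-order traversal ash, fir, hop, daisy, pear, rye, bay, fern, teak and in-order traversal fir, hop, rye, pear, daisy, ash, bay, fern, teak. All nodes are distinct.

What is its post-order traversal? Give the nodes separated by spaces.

The first element of pre-order is the root; it splits in-order into left and right subtrees.
Root ash: left subtree has 5 nodes {fir, hop, rye, pear, daisy}, right has 3 {bay, fern, teak}.
  Root fir: left subtree has 0 nodes { }, right has 4 {hop, rye, pear, daisy}.
    Root hop: left subtree has 0 nodes { }, right has 3 {rye, pear, daisy}.
      Root daisy: left subtree has 2 nodes {rye, pear}, right has 0 { }.
        Root pear: left subtree has 1 node {rye}, right has 0 { }.
  Root bay: left subtree has 0 nodes { }, right has 2 {fern, teak}.
    Root fern: left subtree has 0 nodes { }, right has 1 {teak}.

rye pear daisy hop fir teak fern bay ash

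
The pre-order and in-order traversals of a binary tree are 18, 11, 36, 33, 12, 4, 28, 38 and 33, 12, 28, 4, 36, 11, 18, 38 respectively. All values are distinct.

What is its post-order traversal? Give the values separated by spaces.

28 4 12 33 36 11 38 18

The first element of pre-order is the root; it splits in-order into left and right subtrees.
Root 18: left subtree has 6 nodes {33, 12, 28, 4, 36, 11}, right has 1 {38}.
  Root 11: left subtree has 5 nodes {33, 12, 28, 4, 36}, right has 0 { }.
    Root 36: left subtree has 4 nodes {33, 12, 28, 4}, right has 0 { }.
      Root 33: left subtree has 0 nodes { }, right has 3 {12, 28, 4}.
        Root 12: left subtree has 0 nodes { }, right has 2 {28, 4}.
          Root 4: left subtree has 1 node {28}, right has 0 { }.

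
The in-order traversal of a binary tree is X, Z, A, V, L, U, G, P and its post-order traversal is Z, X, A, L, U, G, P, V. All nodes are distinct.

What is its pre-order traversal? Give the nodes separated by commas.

The last element of post-order is the root; it splits in-order into left and right subtrees.
Root V: left subtree has 3 nodes {X, Z, A}, right has 4 {L, U, G, P}.
  Root A: left subtree has 2 nodes {X, Z}, right has 0 { }.
    Root X: left subtree has 0 nodes { }, right has 1 {Z}.
  Root P: left subtree has 3 nodes {L, U, G}, right has 0 { }.
    Root G: left subtree has 2 nodes {L, U}, right has 0 { }.
      Root U: left subtree has 1 node {L}, right has 0 { }.

V, A, X, Z, P, G, U, L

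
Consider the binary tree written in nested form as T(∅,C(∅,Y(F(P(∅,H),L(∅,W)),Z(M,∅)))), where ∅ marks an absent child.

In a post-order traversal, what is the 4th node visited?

Post-order visits the left subtree, then the right subtree, then the node.
At T: no left child.
At T: go right to C.
  At C: no left child.
  At C: go right to Y.
    At Y: go left to F.
      At F: go left to P.
        At P: no left child.
        At P: go right to H.
          H is a leaf — visit H.
        Visit P.
      At F: go right to L.
        At L: no left child.
        At L: go right to W.
          W is a leaf — visit W.
        Visit L.
      Visit F.
    At Y: go right to Z.
      At Z: go left to M.
        M is a leaf — visit M.
      At Z: no right child.
      Visit Z.
    Visit Y.
  Visit C.
Visit T.
Full post-order sequence: H, P, W, L, F, M, Z, Y, C, T.

L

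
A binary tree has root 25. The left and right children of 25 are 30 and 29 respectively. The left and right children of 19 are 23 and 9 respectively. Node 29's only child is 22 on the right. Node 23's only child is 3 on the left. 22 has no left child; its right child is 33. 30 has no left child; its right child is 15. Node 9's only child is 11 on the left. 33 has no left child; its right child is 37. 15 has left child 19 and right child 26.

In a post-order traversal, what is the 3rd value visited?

Post-order visits the left subtree, then the right subtree, then the node.
At 25: go left to 30.
  At 30: no left child.
  At 30: go right to 15.
    At 15: go left to 19.
      At 19: go left to 23.
        At 23: go left to 3.
          3 is a leaf — visit 3.
        At 23: no right child.
        Visit 23.
      At 19: go right to 9.
        At 9: go left to 11.
          11 is a leaf — visit 11.
        At 9: no right child.
        Visit 9.
      Visit 19.
    At 15: go right to 26.
      26 is a leaf — visit 26.
    Visit 15.
  Visit 30.
At 25: go right to 29.
  At 29: no left child.
  At 29: go right to 22.
    At 22: no left child.
    At 22: go right to 33.
      At 33: no left child.
      At 33: go right to 37.
        37 is a leaf — visit 37.
      Visit 33.
    Visit 22.
  Visit 29.
Visit 25.
Full post-order sequence: 3, 23, 11, 9, 19, 26, 15, 30, 37, 33, 22, 29, 25.

11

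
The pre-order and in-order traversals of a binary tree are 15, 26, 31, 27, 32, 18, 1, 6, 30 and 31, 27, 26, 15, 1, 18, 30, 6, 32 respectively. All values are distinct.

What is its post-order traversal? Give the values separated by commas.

The first element of pre-order is the root; it splits in-order into left and right subtrees.
Root 15: left subtree has 3 nodes {31, 27, 26}, right has 5 {1, 18, 30, 6, 32}.
  Root 26: left subtree has 2 nodes {31, 27}, right has 0 { }.
    Root 31: left subtree has 0 nodes { }, right has 1 {27}.
  Root 32: left subtree has 4 nodes {1, 18, 30, 6}, right has 0 { }.
    Root 18: left subtree has 1 node {1}, right has 2 {30, 6}.
      Root 6: left subtree has 1 node {30}, right has 0 { }.

27, 31, 26, 1, 30, 6, 18, 32, 15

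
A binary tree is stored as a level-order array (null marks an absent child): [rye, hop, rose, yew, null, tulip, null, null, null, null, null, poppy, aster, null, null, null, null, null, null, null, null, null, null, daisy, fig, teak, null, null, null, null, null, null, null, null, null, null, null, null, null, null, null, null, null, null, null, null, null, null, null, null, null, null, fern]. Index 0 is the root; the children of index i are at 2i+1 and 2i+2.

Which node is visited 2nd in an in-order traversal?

hop

In-order visits the left subtree, then the node, then the right subtree.
At rye: go left to hop.
  At hop: go left to yew.
    yew is a leaf — visit yew.
  Visit hop.
  At hop: no right child.
Visit rye.
At rye: go right to rose.
  At rose: go left to tulip.
    At tulip: go left to poppy.
      At poppy: go left to daisy.
        daisy is a leaf — visit daisy.
      Visit poppy.
      At poppy: go right to fig.
        fig is a leaf — visit fig.
    Visit tulip.
    At tulip: go right to aster.
      At aster: go left to teak.
        At teak: no left child.
        Visit teak.
        At teak: go right to fern.
          fern is a leaf — visit fern.
      Visit aster.
      At aster: no right child.
  Visit rose.
  At rose: no right child.
Full in-order sequence: yew, hop, rye, daisy, poppy, fig, tulip, teak, fern, aster, rose.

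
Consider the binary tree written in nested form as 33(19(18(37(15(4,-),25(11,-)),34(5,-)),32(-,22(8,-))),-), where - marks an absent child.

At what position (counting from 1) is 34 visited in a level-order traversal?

Level-order visits nodes level by level from the root, left to right within each level.
Level 0: 33
Level 1: 19
Level 2: 18, 32
Level 3: 37, 34, 22
Level 4: 15, 25, 5, 8
Level 5: 4, 11
Full level-order sequence: 33, 19, 18, 32, 37, 34, 22, 15, 25, 5, 8, 4, 11.

6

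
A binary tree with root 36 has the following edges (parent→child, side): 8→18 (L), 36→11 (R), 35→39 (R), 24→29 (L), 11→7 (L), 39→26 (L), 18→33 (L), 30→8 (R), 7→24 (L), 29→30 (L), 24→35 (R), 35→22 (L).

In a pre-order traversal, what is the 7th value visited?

Pre-order visits the node, then its left subtree, then its right subtree.
Visit 36.
At 36: no left child.
At 36: go right to 11.
  Visit 11.
  At 11: go left to 7.
    Visit 7.
    At 7: go left to 24.
      Visit 24.
      At 24: go left to 29.
        Visit 29.
        At 29: go left to 30.
          Visit 30.
          At 30: no left child.
          At 30: go right to 8.
            Visit 8.
            At 8: go left to 18.
              Visit 18.
              At 18: go left to 33.
                33 is a leaf — visit 33.
              At 18: no right child.
            At 8: no right child.
        At 29: no right child.
      At 24: go right to 35.
        Visit 35.
        At 35: go left to 22.
          22 is a leaf — visit 22.
        At 35: go right to 39.
          Visit 39.
          At 39: go left to 26.
            26 is a leaf — visit 26.
          At 39: no right child.
    At 7: no right child.
  At 11: no right child.
Full pre-order sequence: 36, 11, 7, 24, 29, 30, 8, 18, 33, 35, 22, 39, 26.

8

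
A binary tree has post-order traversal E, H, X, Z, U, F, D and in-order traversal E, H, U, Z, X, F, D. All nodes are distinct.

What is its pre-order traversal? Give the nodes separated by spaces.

D F U H E Z X

The last element of post-order is the root; it splits in-order into left and right subtrees.
Root D: left subtree has 6 nodes {E, H, U, Z, X, F}, right has 0 { }.
  Root F: left subtree has 5 nodes {E, H, U, Z, X}, right has 0 { }.
    Root U: left subtree has 2 nodes {E, H}, right has 2 {Z, X}.
      Root H: left subtree has 1 node {E}, right has 0 { }.
      Root Z: left subtree has 0 nodes { }, right has 1 {X}.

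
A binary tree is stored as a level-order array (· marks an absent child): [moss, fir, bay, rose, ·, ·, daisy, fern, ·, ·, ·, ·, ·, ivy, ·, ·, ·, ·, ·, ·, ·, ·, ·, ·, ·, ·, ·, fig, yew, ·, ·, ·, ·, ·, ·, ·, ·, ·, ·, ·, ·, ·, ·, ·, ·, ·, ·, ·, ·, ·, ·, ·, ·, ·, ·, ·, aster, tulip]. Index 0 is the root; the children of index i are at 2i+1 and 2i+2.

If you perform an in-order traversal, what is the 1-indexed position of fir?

In-order visits the left subtree, then the node, then the right subtree.
At moss: go left to fir.
  At fir: go left to rose.
    At rose: go left to fern.
      fern is a leaf — visit fern.
    Visit rose.
    At rose: no right child.
  Visit fir.
  At fir: no right child.
Visit moss.
At moss: go right to bay.
  At bay: no left child.
  Visit bay.
  At bay: go right to daisy.
    At daisy: go left to ivy.
      At ivy: go left to fig.
        At fig: no left child.
        Visit fig.
        At fig: go right to aster.
          aster is a leaf — visit aster.
      Visit ivy.
      At ivy: go right to yew.
        At yew: go left to tulip.
          tulip is a leaf — visit tulip.
        Visit yew.
        At yew: no right child.
    Visit daisy.
    At daisy: no right child.
Full in-order sequence: fern, rose, fir, moss, bay, fig, aster, ivy, tulip, yew, daisy.

3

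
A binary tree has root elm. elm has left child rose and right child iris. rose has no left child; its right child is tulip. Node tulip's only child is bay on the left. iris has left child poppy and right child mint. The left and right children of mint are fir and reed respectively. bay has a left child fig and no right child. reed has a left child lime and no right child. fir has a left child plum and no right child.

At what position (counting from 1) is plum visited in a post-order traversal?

6

Post-order visits the left subtree, then the right subtree, then the node.
At elm: go left to rose.
  At rose: no left child.
  At rose: go right to tulip.
    At tulip: go left to bay.
      At bay: go left to fig.
        fig is a leaf — visit fig.
      At bay: no right child.
      Visit bay.
    At tulip: no right child.
    Visit tulip.
  Visit rose.
At elm: go right to iris.
  At iris: go left to poppy.
    poppy is a leaf — visit poppy.
  At iris: go right to mint.
    At mint: go left to fir.
      At fir: go left to plum.
        plum is a leaf — visit plum.
      At fir: no right child.
      Visit fir.
    At mint: go right to reed.
      At reed: go left to lime.
        lime is a leaf — visit lime.
      At reed: no right child.
      Visit reed.
    Visit mint.
  Visit iris.
Visit elm.
Full post-order sequence: fig, bay, tulip, rose, poppy, plum, fir, lime, reed, mint, iris, elm.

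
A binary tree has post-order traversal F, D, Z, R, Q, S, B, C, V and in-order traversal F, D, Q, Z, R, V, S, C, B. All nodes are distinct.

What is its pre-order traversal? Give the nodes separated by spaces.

V Q D F R Z C S B

The last element of post-order is the root; it splits in-order into left and right subtrees.
Root V: left subtree has 5 nodes {F, D, Q, Z, R}, right has 3 {S, C, B}.
  Root Q: left subtree has 2 nodes {F, D}, right has 2 {Z, R}.
    Root D: left subtree has 1 node {F}, right has 0 { }.
    Root R: left subtree has 1 node {Z}, right has 0 { }.
  Root C: left subtree has 1 node {S}, right has 1 {B}.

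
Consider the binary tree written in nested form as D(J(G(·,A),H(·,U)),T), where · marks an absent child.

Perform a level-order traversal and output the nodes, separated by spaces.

Level-order visits nodes level by level from the root, left to right within each level.
Level 0: D
Level 1: J, T
Level 2: G, H
Level 3: A, U

D J T G H A U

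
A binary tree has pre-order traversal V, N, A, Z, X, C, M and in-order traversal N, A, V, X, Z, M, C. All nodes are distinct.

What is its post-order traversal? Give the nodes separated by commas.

The first element of pre-order is the root; it splits in-order into left and right subtrees.
Root V: left subtree has 2 nodes {N, A}, right has 4 {X, Z, M, C}.
  Root N: left subtree has 0 nodes { }, right has 1 {A}.
  Root Z: left subtree has 1 node {X}, right has 2 {M, C}.
    Root C: left subtree has 1 node {M}, right has 0 { }.

A, N, X, M, C, Z, V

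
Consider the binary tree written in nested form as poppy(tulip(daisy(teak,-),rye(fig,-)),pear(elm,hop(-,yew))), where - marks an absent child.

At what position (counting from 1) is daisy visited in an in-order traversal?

In-order visits the left subtree, then the node, then the right subtree.
At poppy: go left to tulip.
  At tulip: go left to daisy.
    At daisy: go left to teak.
      teak is a leaf — visit teak.
    Visit daisy.
    At daisy: no right child.
  Visit tulip.
  At tulip: go right to rye.
    At rye: go left to fig.
      fig is a leaf — visit fig.
    Visit rye.
    At rye: no right child.
Visit poppy.
At poppy: go right to pear.
  At pear: go left to elm.
    elm is a leaf — visit elm.
  Visit pear.
  At pear: go right to hop.
    At hop: no left child.
    Visit hop.
    At hop: go right to yew.
      yew is a leaf — visit yew.
Full in-order sequence: teak, daisy, tulip, fig, rye, poppy, elm, pear, hop, yew.

2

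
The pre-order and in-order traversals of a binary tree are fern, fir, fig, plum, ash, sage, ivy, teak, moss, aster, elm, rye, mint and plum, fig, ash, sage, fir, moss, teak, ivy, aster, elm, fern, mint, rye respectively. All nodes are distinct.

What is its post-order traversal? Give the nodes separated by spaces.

The first element of pre-order is the root; it splits in-order into left and right subtrees.
Root fern: left subtree has 10 nodes {plum, fig, ash, sage, fir, moss, teak, ivy, aster, elm}, right has 2 {mint, rye}.
  Root fir: left subtree has 4 nodes {plum, fig, ash, sage}, right has 5 {moss, teak, ivy, aster, elm}.
    Root fig: left subtree has 1 node {plum}, right has 2 {ash, sage}.
      Root ash: left subtree has 0 nodes { }, right has 1 {sage}.
    Root ivy: left subtree has 2 nodes {moss, teak}, right has 2 {aster, elm}.
      Root teak: left subtree has 1 node {moss}, right has 0 { }.
      Root aster: left subtree has 0 nodes { }, right has 1 {elm}.
  Root rye: left subtree has 1 node {mint}, right has 0 { }.

plum sage ash fig moss teak elm aster ivy fir mint rye fern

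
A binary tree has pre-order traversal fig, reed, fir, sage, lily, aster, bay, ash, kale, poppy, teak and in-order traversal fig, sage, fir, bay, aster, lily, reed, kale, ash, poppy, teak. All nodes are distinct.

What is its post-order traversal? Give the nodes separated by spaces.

sage bay aster lily fir kale teak poppy ash reed fig

The first element of pre-order is the root; it splits in-order into left and right subtrees.
Root fig: left subtree has 0 nodes { }, right has 10 {sage, fir, bay, aster, lily, reed, kale, ash, poppy, teak}.
  Root reed: left subtree has 5 nodes {sage, fir, bay, aster, lily}, right has 4 {kale, ash, poppy, teak}.
    Root fir: left subtree has 1 node {sage}, right has 3 {bay, aster, lily}.
      Root lily: left subtree has 2 nodes {bay, aster}, right has 0 { }.
        Root aster: left subtree has 1 node {bay}, right has 0 { }.
    Root ash: left subtree has 1 node {kale}, right has 2 {poppy, teak}.
      Root poppy: left subtree has 0 nodes { }, right has 1 {teak}.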